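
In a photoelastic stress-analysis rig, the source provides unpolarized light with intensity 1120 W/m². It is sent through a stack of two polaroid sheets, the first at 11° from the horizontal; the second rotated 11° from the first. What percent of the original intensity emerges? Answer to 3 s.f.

≈ 48.2%

Unpolarized light through the first polarizer → I₁ = 1120 W/m²/2 = 560 W/m², polarized at 11°.
I₂ = I₁ · cos²(11°) = 560 · 0.9636 = 539.6 W/m².
That is 48.18% of the incident intensity.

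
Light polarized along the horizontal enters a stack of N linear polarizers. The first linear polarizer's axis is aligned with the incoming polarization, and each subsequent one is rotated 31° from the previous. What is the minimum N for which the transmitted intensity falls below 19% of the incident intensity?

N = 7

First polarizer is aligned with the polarization: full transmission.
Each further stage multiplies by cos²(31°) = 0.7347.
After N polarizers: T = 0.7347^(N−1). Require T < 0.19 ⇒ N−1 > ln(0.19)/ln(0.7347) = 5.39, so N−1 ≥ 6 and N = 7.
Check: N=7 gives T = 0.1573 < 0.19; N=6 gives T = 0.2141.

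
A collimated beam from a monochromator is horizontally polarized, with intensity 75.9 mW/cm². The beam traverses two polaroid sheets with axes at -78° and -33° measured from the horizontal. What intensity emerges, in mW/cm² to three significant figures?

I ≈ 1.64 mW/cm²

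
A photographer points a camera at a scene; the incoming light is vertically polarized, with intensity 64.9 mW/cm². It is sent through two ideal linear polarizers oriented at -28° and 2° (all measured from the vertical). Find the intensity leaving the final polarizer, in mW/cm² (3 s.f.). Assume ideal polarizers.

I ≈ 37.9 mW/cm²

I₁ = 64.9 mW/cm² · cos²(28°) = 50.6 mW/cm².
I₂ = I₁ · cos²(30°) = 50.6 · 0.75 = 37.95 mW/cm².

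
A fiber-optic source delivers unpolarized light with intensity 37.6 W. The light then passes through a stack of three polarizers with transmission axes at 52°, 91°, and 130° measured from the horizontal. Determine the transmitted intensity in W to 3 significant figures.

I ≈ 6.86 W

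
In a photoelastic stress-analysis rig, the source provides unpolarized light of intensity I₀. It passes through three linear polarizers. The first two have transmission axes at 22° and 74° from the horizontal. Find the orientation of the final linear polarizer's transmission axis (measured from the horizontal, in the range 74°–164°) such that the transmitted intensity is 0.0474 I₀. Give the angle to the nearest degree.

θ ≈ 134°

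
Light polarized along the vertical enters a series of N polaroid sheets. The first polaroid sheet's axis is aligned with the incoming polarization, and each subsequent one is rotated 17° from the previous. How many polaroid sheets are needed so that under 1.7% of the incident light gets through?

First polarizer is aligned with the polarization: full transmission.
Each further stage multiplies by cos²(17°) = 0.9145.
After N polarizers: T = 0.9145^(N−1). Require T < 0.017 ⇒ N−1 > ln(0.017)/ln(0.9145) = 45.60, so N−1 ≥ 46 and N = 47.
Check: N=47 gives T = 0.0164 < 0.017; N=46 gives T = 0.01793.

N = 47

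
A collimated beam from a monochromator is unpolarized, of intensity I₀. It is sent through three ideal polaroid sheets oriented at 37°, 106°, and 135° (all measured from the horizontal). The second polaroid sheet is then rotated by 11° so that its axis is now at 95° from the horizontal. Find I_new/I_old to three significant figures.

I_new/I_old ≈ 1.68

Before rotation:
Unpolarized light through the first polarizer → I₁ = ½ I₀, now polarized at 37°.
I₂ = I₁ cos²(106° − 37°) = 0.5 I₀ · cos²(69°) = 0.06421 I₀.
I₃ = I₂ cos²(135° − 106°) = 0.06421 I₀ · cos²(29°) = 0.04912 I₀.
After rotation:
Unpolarized light through the first polarizer → I₁ = ½ I₀, now polarized at 37°.
I₂ = I₁ cos²(95° − 37°) = 0.5 I₀ · cos²(58°) = 0.1404 I₀.
I₃ = I₂ cos²(135° − 95°) = 0.1404 I₀ · cos²(40°) = 0.08239 I₀.
Ratio = 0.08239 / 0.04912 = 1.677.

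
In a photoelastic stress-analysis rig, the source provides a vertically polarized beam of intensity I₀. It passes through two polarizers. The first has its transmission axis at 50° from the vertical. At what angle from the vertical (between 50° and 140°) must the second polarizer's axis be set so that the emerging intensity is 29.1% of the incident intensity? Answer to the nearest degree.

I₁ = I₀ cos²(50° − 0°) = I₀ cos²(50°) = 0.4132 I₀.
Need I₂/I₀ = 0.291, so cos²(θ − 50°) = 0.291 / 0.4132 = 0.7043.
θ − 50° = arccos(√0.7043) = 32.9°, giving θ ≈ 50 + 32.9 = 82.9°.

θ ≈ 83°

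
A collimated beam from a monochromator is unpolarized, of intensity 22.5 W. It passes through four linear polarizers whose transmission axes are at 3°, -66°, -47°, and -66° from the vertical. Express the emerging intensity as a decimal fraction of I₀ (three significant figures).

Unpolarized light through the first polarizer → I₁ = 22.5 W/2 = 11.25 W, polarized at 3°.
I₂ = I₁ · cos²(69°) = 11.25 · 0.1284 = 1.445 W.
I₃ = I₂ · cos²(19°) = 1.445 · 0.894 = 1.292 W.
I₄ = I₃ · cos²(19°) = 1.292 · 0.894 = 1.155 W.
Transmitted fraction = 0.05132.

I/I₀ ≈ 0.0513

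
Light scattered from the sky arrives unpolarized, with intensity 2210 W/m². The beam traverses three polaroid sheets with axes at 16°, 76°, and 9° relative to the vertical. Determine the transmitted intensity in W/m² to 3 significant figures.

Unpolarized light through the first polarizer → I₁ = 2210 W/m²/2 = 1105 W/m², polarized at 16°.
I₂ = I₁ · cos²(60°) = 1105 · 0.25 = 276.3 W/m².
I₃ = I₂ · cos²(67°) = 276.3 · 0.1527 = 42.18 W/m².

I ≈ 42.2 W/m²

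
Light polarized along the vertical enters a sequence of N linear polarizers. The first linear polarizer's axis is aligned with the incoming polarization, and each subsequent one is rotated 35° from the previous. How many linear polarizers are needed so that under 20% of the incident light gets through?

N = 6

First polarizer is aligned with the polarization: full transmission.
Each further stage multiplies by cos²(35°) = 0.671.
After N polarizers: T = 0.671^(N−1). Require T < 0.20 ⇒ N−1 > ln(0.20)/ln(0.671) = 4.03, so N−1 ≥ 5 and N = 6.
Check: N=6 gives T = 0.136 < 0.20; N=5 gives T = 0.2027.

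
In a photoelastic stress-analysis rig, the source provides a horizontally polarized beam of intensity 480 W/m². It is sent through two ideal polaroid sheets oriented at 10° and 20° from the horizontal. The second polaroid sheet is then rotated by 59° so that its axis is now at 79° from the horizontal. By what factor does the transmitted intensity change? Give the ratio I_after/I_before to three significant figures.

I_new/I_old ≈ 0.132

Before rotation:
By Malus's law, I₁ = I₀ cos²(10° − 0°) = I₀ cos²(10°) = 0.9698 I₀.
I₂ = I₁ cos²(20° − 10°) = 0.9698 I₀ · cos²(10°) = 0.9406 I₀.
After rotation:
I₁ = I₀ cos²(10° − 0°) = I₀ cos²(10°) = 0.9698 I₀.
I₂ = I₁ cos²(79° − 10°) = 0.9698 I₀ · cos²(69°) = 0.1246 I₀.
Ratio = 0.1246 / 0.9406 = 0.1324.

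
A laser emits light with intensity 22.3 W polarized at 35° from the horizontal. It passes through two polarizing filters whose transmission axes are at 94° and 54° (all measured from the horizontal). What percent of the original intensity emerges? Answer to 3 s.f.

≈ 15.6%

I₁ = 22.3 W · cos²(59°) = 5.915 W.
I₂ = I₁ · cos²(40°) = 5.915 · 0.5868 = 3.471 W.
That is 15.57% of the incident intensity.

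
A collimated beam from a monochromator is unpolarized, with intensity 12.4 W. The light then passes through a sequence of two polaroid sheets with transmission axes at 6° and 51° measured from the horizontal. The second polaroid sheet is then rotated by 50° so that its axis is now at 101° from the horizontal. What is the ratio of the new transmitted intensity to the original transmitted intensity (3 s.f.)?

Before rotation:
Unpolarized light through the first polarizer → I₁ = ½ I₀, now polarized at 6°.
I₂ = I₁ cos²(51° − 6°) = 0.5 I₀ · cos²(45°) = 0.25 I₀.
After rotation:
Unpolarized light through the first polarizer → I₁ = ½ I₀, now polarized at 6°.
Angle between axes 1 and 2: 85°. I₂ = 0.5 I₀ · cos²(85°) = 0.003798 I₀.
Ratio = 0.003798 / 0.25 = 0.01519.

I_new/I_old ≈ 0.0152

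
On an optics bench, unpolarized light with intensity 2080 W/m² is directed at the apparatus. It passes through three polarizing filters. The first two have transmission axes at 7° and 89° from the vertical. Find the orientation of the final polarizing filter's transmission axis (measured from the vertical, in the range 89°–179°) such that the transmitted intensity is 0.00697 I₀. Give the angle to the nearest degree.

Unpolarized light through the first polarizer → I₁ = ½ I₀, now polarized at 7°.
I₂ = I₁ cos²(89° − 7°) = 0.5 I₀ · cos²(82°) = 0.009685 I₀.
Need I₃/I₀ = 0.00697, so cos²(θ − 89°) = 0.00697 / 0.009685 = 0.7197.
θ − 89° = arccos(√0.7197) = 32.0°, giving θ ≈ 89 + 32.0 = 121.0°.

θ ≈ 121°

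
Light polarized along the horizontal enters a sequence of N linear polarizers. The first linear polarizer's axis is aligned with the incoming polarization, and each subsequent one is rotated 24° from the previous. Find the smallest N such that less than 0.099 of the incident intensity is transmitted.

First polarizer is aligned with the polarization: full transmission.
Each further stage multiplies by cos²(24°) = 0.8346.
After N polarizers: T = 0.8346^(N−1). Require T < 0.099 ⇒ N−1 > ln(0.099)/ln(0.8346) = 12.79, so N−1 ≥ 13 and N = 14.
Check: N=14 gives T = 0.09528 < 0.099; N=13 gives T = 0.1142.

N = 14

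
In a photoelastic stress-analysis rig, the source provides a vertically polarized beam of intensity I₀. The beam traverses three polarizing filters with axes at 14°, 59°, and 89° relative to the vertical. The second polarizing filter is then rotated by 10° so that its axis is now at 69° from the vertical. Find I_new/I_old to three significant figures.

Before rotation:
I₁ = I₀ cos²(14° − 0°) = I₀ cos²(14°) = 0.9415 I₀.
I₂ = I₁ cos²(59° − 14°) = 0.9415 I₀ · cos²(45°) = 0.4707 I₀.
I₃ = I₂ cos²(89° − 59°) = 0.4707 I₀ · cos²(30°) = 0.3531 I₀.
After rotation:
I₁ = I₀ cos²(14° − 0°) = I₀ cos²(14°) = 0.9415 I₀.
I₂ = I₁ cos²(69° − 14°) = 0.9415 I₀ · cos²(55°) = 0.3097 I₀.
I₃ = I₂ cos²(89° − 69°) = 0.3097 I₀ · cos²(20°) = 0.2735 I₀.
Ratio = 0.2735 / 0.3531 = 0.7747.

I_new/I_old ≈ 0.775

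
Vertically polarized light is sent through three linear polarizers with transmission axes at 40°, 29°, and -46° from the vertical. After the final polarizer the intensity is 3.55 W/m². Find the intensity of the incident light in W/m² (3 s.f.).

I₀ ≈ 93.7 W/m²

I₁ = I₀ cos²(40° − 0°) = I₀ cos²(40°) = 0.5868 I₀.
I₂ = I₁ cos²(29° − 40°) = 0.5868 I₀ · cos²(11°) = 0.5655 I₀.
I₃ = I₂ cos²(-46° − 29°) = 0.5655 I₀ · cos²(75°) = 0.03788 I₀.
So 3.55 W/m² = 0.03788 I₀, giving I₀ = 3.55/0.03788 = 93.72 W/m².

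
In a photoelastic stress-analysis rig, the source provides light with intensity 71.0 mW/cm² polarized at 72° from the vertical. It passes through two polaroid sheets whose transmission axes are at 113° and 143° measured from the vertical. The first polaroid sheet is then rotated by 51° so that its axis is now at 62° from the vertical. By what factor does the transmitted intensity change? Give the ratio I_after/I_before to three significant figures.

I_new/I_old ≈ 0.0556

Before rotation:
I₁ = I₀ cos²(113° − 72°) = I₀ cos²(41°) = 0.5696 I₀.
I₂ = I₁ cos²(143° − 113°) = 0.5696 I₀ · cos²(30°) = 0.4272 I₀.
After rotation:
I₁ = I₀ cos²(62° − 72°) = I₀ cos²(10°) = 0.9698 I₀.
I₂ = I₁ cos²(143° − 62°) = 0.9698 I₀ · cos²(81°) = 0.02373 I₀.
Ratio = 0.02373 / 0.4272 = 0.05556.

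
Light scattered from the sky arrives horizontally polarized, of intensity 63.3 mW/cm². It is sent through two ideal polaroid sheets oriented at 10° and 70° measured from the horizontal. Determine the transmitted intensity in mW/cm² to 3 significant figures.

I ≈ 15.3 mW/cm²

I₁ = 63.3 mW/cm² · cos²(10°) = 61.39 mW/cm².
I₂ = I₁ · cos²(60°) = 61.39 · 0.25 = 15.35 mW/cm².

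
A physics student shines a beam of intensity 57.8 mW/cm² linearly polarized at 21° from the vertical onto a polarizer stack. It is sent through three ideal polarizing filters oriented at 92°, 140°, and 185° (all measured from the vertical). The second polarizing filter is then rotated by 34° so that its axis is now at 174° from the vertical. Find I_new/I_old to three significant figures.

I_new/I_old ≈ 0.0834

Before rotation:
By Malus's law, I₁ = I₀ cos²(92° − 21°) = I₀ cos²(71°) = 0.106 I₀.
I₂ = I₁ cos²(140° − 92°) = 0.106 I₀ · cos²(48°) = 0.04746 I₀.
I₃ = I₂ cos²(185° − 140°) = 0.04746 I₀ · cos²(45°) = 0.02373 I₀.
After rotation:
I₁ = I₀ cos²(92° − 21°) = I₀ cos²(71°) = 0.106 I₀.
I₂ = I₁ cos²(174° − 92°) = 0.106 I₀ · cos²(82°) = 0.002053 I₀.
I₃ = I₂ cos²(185° − 174°) = 0.002053 I₀ · cos²(11°) = 0.001978 I₀.
Ratio = 0.001978 / 0.02373 = 0.08337.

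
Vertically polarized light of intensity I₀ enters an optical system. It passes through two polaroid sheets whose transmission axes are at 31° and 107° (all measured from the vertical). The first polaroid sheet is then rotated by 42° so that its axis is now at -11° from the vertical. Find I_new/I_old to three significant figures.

Before rotation:
I₁ = I₀ cos²(31° − 0°) = I₀ cos²(31°) = 0.7347 I₀.
I₂ = I₁ cos²(107° − 31°) = 0.7347 I₀ · cos²(76°) = 0.043 I₀.
After rotation:
I₁ = I₀ cos²(-11° − 0°) = I₀ cos²(11°) = 0.9636 I₀.
Angle between axes 1 and 2: 62°. I₂ = 0.9636 I₀ · cos²(62°) = 0.2124 I₀.
Ratio = 0.2124 / 0.043 = 4.939.

I_new/I_old ≈ 4.94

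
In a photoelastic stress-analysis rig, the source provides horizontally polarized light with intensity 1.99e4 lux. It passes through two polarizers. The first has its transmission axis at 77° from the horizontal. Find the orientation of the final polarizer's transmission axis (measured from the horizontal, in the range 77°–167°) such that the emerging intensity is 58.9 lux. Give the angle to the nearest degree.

I₁ = I₀ cos²(77° − 0°) = I₀ cos²(77°) = 0.0506 I₀.
Target fraction: 58.9 / 1.99e4 lux = 0.00296 of I₀.
Need I₂/I₀ = 0.00296, so cos²(θ − 77°) = 0.00296 / 0.0506 = 0.05849.
θ − 77° = arccos(√0.05849) = 76.0°, giving θ ≈ 77 + 76.0 = 153.0°.

θ ≈ 153°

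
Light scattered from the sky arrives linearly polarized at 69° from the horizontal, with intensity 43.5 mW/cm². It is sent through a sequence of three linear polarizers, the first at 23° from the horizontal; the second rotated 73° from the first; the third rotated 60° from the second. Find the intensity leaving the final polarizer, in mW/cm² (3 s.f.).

I ≈ 0.449 mW/cm²

By Malus's law, I₁ = 43.5 mW/cm² · cos²(46°) = 20.99 mW/cm².
I₂ = I₁ · cos²(73°) = 20.99 · 0.08548 = 1.794 mW/cm².
I₃ = I₂ · cos²(60°) = 1.794 · 0.25 = 0.4486 mW/cm².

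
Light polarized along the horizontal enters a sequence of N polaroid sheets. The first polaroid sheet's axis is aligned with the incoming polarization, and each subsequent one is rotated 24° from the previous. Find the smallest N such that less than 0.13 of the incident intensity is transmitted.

First polarizer is aligned with the polarization: full transmission.
Each further stage multiplies by cos²(24°) = 0.8346.
After N polarizers: T = 0.8346^(N−1). Require T < 0.13 ⇒ N−1 > ln(0.13)/ln(0.8346) = 11.28, so N−1 ≥ 12 and N = 13.
Check: N=13 gives T = 0.1142 < 0.13; N=12 gives T = 0.1368.

N = 13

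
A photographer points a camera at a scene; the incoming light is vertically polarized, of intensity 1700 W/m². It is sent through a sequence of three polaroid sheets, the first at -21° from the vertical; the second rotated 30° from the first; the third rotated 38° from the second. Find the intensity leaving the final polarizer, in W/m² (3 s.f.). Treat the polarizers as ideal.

I ≈ 690 W/m²

I₁ = 1700 W/m² · cos²(21°) = 1482 W/m².
I₂ = I₁ · cos²(30°) = 1482 · 0.75 = 1111 W/m².
I₃ = I₂ · cos²(38°) = 1111 · 0.621 = 690 W/m².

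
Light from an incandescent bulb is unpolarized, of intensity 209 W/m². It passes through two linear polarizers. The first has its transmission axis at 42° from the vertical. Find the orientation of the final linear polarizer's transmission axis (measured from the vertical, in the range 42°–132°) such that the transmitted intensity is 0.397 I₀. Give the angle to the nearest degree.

Unpolarized light through the first polarizer → I₁ = ½ I₀, now polarized at 42°.
Need I₂/I₀ = 0.397, so cos²(θ − 42°) = 0.397 / 0.5 = 0.794.
θ − 42° = arccos(√0.794) = 27.0°, giving θ ≈ 42 + 27.0 = 69.0°.

θ ≈ 69°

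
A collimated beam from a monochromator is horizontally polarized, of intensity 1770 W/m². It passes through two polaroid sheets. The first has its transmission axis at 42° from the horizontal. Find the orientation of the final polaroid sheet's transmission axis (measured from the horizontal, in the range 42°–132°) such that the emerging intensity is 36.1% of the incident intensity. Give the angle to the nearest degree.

θ ≈ 78°

By Malus's law, I₁ = I₀ cos²(42° − 0°) = I₀ cos²(42°) = 0.5523 I₀.
Need I₂/I₀ = 0.361, so cos²(θ − 42°) = 0.361 / 0.5523 = 0.6537.
θ − 42° = arccos(√0.6537) = 36.1°, giving θ ≈ 42 + 36.1 = 78.1°.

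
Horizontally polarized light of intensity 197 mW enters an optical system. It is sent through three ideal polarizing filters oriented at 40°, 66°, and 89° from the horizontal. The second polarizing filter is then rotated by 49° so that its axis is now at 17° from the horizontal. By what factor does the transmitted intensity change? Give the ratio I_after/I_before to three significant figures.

I_new/I_old ≈ 0.118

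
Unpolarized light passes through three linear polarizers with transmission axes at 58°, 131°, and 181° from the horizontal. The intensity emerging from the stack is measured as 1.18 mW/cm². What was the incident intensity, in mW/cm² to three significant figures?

I₀ ≈ 66.8 mW/cm²

Unpolarized light through the first polarizer → I₁ = ½ I₀, now polarized at 58°.
I₂ = I₁ cos²(131° − 58°) = 0.5 I₀ · cos²(73°) = 0.04274 I₀.
I₃ = I₂ cos²(181° − 131°) = 0.04274 I₀ · cos²(50°) = 0.01766 I₀.
So 1.18 mW/cm² = 0.01766 I₀, giving I₀ = 1.18/0.01766 = 66.82 mW/cm².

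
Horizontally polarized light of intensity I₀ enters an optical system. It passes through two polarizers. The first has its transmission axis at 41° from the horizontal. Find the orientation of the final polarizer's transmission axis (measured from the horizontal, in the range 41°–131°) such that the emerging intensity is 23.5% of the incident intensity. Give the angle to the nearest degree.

θ ≈ 91°

I₁ = I₀ cos²(41° − 0°) = I₀ cos²(41°) = 0.5696 I₀.
Need I₂/I₀ = 0.235, so cos²(θ − 41°) = 0.235 / 0.5696 = 0.4126.
θ − 41° = arccos(√0.4126) = 50.0°, giving θ ≈ 41 + 50.0 = 91.0°.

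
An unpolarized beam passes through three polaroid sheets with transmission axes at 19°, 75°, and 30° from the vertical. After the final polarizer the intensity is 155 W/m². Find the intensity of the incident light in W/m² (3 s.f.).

Unpolarized light through the first polarizer → I₁ = ½ I₀, now polarized at 19°.
I₂ = I₁ cos²(75° − 19°) = 0.5 I₀ · cos²(56°) = 0.1563 I₀.
I₃ = I₂ cos²(30° − 75°) = 0.1563 I₀ · cos²(45°) = 0.07817 I₀.
So 155 W/m² = 0.07817 I₀, giving I₀ = 155/0.07817 = 1983 W/m².

I₀ ≈ 1980 W/m²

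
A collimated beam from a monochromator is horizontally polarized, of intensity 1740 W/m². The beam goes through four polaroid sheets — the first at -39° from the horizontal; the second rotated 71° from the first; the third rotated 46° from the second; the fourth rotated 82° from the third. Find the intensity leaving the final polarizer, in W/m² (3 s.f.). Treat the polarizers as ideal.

I ≈ 1.04 W/m²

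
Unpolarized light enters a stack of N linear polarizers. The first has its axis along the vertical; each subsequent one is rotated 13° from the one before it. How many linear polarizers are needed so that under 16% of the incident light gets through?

N = 23

First polarizer halves the unpolarized light: factor 1/2.
Each further stage multiplies by cos²(13°) = 0.9494.
After N polarizers: T = 0.5·0.9494^(N−1). Require T < 0.16 ⇒ N−1 > ln(0.16/0.5)/ln(0.9494) = 21.94, so N−1 ≥ 22 and N = 23.
Check: N=23 gives T = 0.1595 < 0.16; N=22 gives T = 0.168.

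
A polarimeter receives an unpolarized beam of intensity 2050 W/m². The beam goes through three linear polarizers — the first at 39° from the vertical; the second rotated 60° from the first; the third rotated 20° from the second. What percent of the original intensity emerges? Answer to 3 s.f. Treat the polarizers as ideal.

≈ 11.0%

Unpolarized light through the first polarizer → I₁ = 2050 W/m²/2 = 1025 W/m², polarized at 39°.
I₂ = I₁ · cos²(60°) = 1025 · 0.25 = 256.3 W/m².
I₃ = I₂ · cos²(20°) = 256.3 · 0.883 = 226.3 W/m².
That is 11.04% of the incident intensity.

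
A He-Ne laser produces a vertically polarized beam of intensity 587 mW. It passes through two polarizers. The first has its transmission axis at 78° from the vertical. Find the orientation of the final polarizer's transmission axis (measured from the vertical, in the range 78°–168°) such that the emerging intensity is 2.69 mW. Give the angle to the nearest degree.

θ ≈ 149°

By Malus's law, I₁ = I₀ cos²(78° − 0°) = I₀ cos²(78°) = 0.04323 I₀.
Target fraction: 2.69 / 587 mW = 0.004583 of I₀.
Need I₂/I₀ = 0.004583, so cos²(θ − 78°) = 0.004583 / 0.04323 = 0.106.
θ − 78° = arccos(√0.106) = 71.0°, giving θ ≈ 78 + 71.0 = 149.0°.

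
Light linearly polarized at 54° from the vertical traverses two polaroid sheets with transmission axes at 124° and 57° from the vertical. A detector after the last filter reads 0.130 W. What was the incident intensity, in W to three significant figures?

By Malus's law, I₁ = I₀ cos²(124° − 54°) = I₀ cos²(70°) = 0.117 I₀.
I₂ = I₁ cos²(57° − 124°) = 0.117 I₀ · cos²(67°) = 0.01786 I₀.
So 0.130 W = 0.01786 I₀, giving I₀ = 0.130/0.01786 = 7.279 W.

I₀ ≈ 7.28 W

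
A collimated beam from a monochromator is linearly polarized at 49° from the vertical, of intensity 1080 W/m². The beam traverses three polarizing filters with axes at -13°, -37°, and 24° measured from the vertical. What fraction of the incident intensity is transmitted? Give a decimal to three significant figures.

I/I₀ ≈ 0.0432

By Malus's law, I₁ = 1080 W/m² · cos²(62°) = 238 W/m².
I₂ = I₁ · cos²(24°) = 238 · 0.8346 = 198.7 W/m².
I₃ = I₂ · cos²(61°) = 198.7 · 0.235 = 46.69 W/m².
Transmitted fraction = 0.04323.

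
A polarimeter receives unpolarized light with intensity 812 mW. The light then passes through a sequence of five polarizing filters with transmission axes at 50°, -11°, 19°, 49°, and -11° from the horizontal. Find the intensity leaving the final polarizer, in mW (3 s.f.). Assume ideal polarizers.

I ≈ 13.4 mW

Unpolarized light through the first polarizer → I₁ = 812 mW/2 = 406 mW, polarized at 50°.
I₂ = I₁ · cos²(61°) = 406 · 0.235 = 95.43 mW.
I₃ = I₂ · cos²(30°) = 95.43 · 0.75 = 71.57 mW.
I₄ = I₃ · cos²(30°) = 71.57 · 0.75 = 53.68 mW.
I₅ = I₄ · cos²(60°) = 53.68 · 0.25 = 13.42 mW.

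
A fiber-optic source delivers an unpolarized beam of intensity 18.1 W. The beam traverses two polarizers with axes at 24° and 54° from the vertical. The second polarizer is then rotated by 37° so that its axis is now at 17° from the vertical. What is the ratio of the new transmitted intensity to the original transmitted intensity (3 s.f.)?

Before rotation:
Unpolarized light through the first polarizer → I₁ = ½ I₀, now polarized at 24°.
I₂ = I₁ cos²(54° − 24°) = 0.5 I₀ · cos²(30°) = 0.375 I₀.
After rotation:
Unpolarized light through the first polarizer → I₁ = ½ I₀, now polarized at 24°.
I₂ = I₁ cos²(17° − 24°) = 0.5 I₀ · cos²(7°) = 0.4926 I₀.
Ratio = 0.4926 / 0.375 = 1.314.

I_new/I_old ≈ 1.31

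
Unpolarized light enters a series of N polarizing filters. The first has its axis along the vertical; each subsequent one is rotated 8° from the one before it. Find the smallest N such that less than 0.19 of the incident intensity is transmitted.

N = 51

First polarizer halves the unpolarized light: factor 1/2.
Each further stage multiplies by cos²(8°) = 0.9806.
After N polarizers: T = 0.5·0.9806^(N−1). Require T < 0.19 ⇒ N−1 > ln(0.19/0.5)/ln(0.9806) = 49.47, so N−1 ≥ 50 and N = 51.
Check: N=51 gives T = 0.188 < 0.19; N=50 gives T = 0.1918.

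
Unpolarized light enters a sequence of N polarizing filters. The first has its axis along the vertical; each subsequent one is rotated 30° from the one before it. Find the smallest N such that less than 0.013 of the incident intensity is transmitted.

N = 14

First polarizer halves the unpolarized light: factor 1/2.
Each further stage multiplies by cos²(30°) = 0.75.
After N polarizers: T = 0.5·0.75^(N−1). Require T < 0.013 ⇒ N−1 > ln(0.013/0.5)/ln(0.75) = 12.69, so N−1 ≥ 13 and N = 14.
Check: N=14 gives T = 0.01188 < 0.013; N=13 gives T = 0.01584.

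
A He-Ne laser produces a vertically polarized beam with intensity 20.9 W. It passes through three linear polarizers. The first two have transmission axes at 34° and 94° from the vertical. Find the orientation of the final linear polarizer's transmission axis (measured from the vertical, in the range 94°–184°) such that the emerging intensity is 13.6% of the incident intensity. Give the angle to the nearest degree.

θ ≈ 121°

I₁ = I₀ cos²(34° − 0°) = I₀ cos²(34°) = 0.6873 I₀.
I₂ = I₁ cos²(94° − 34°) = 0.6873 I₀ · cos²(60°) = 0.1718 I₀.
Need I₃/I₀ = 0.136, so cos²(θ − 94°) = 0.136 / 0.1718 = 0.7915.
θ − 94° = arccos(√0.7915) = 27.2°, giving θ ≈ 94 + 27.2 = 121.2°.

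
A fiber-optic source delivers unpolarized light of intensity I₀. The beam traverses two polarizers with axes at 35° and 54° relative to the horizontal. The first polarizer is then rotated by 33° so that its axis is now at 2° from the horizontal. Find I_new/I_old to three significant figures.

Before rotation:
Unpolarized light through the first polarizer → I₁ = ½ I₀, now polarized at 35°.
I₂ = I₁ cos²(54° − 35°) = 0.5 I₀ · cos²(19°) = 0.447 I₀.
After rotation:
Unpolarized light through the first polarizer → I₁ = ½ I₀, now polarized at 2°.
I₂ = I₁ cos²(54° − 2°) = 0.5 I₀ · cos²(52°) = 0.1895 I₀.
Ratio = 0.1895 / 0.447 = 0.424.

I_new/I_old ≈ 0.424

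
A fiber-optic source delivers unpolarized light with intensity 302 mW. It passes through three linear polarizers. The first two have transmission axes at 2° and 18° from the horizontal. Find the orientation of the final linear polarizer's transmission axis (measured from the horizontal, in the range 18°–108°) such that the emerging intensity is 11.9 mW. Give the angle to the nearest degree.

Unpolarized light through the first polarizer → I₁ = ½ I₀, now polarized at 2°.
I₂ = I₁ cos²(18° − 2°) = 0.5 I₀ · cos²(16°) = 0.462 I₀.
Target fraction: 11.9 / 302 mW = 0.0394 of I₀.
Need I₃/I₀ = 0.0394, so cos²(θ − 18°) = 0.0394 / 0.462 = 0.08529.
θ − 18° = arccos(√0.08529) = 73.0°, giving θ ≈ 18 + 73.0 = 91.0°.

θ ≈ 91°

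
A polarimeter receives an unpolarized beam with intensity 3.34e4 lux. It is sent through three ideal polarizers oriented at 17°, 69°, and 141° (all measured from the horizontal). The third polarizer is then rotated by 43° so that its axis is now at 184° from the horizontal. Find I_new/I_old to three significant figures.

I_new/I_old ≈ 1.87

Before rotation:
Unpolarized light through the first polarizer → I₁ = ½ I₀, now polarized at 17°.
I₂ = I₁ cos²(69° − 17°) = 0.5 I₀ · cos²(52°) = 0.1895 I₀.
I₃ = I₂ cos²(141° − 69°) = 0.1895 I₀ · cos²(72°) = 0.0181 I₀.
After rotation:
Unpolarized light through the first polarizer → I₁ = ½ I₀, now polarized at 17°.
I₂ = I₁ cos²(69° − 17°) = 0.5 I₀ · cos²(52°) = 0.1895 I₀.
Angle between axes 2 and 3: 65°. I₃ = 0.1895 I₀ · cos²(65°) = 0.03385 I₀.
Ratio = 0.03385 / 0.0181 = 1.87.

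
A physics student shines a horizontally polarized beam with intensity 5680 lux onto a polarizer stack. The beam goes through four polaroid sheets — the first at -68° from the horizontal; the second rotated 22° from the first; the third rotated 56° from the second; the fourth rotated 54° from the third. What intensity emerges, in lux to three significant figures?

I₁ = 5680 lux · cos²(68°) = 797.1 lux.
I₂ = I₁ · cos²(22°) = 797.1 · 0.8597 = 685.2 lux.
I₃ = I₂ · cos²(56°) = 685.2 · 0.3127 = 214.3 lux.
I₄ = I₃ · cos²(54°) = 214.3 · 0.3455 = 74.03 lux.

I ≈ 74.0 lux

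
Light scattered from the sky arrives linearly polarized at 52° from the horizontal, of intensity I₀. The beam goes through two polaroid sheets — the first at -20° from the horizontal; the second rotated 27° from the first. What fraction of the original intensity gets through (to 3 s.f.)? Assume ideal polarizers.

By Malus's law, I₁ = I₀ cos²(-20° − 52°) = I₀ cos²(72°) = 0.09549 I₀.
I₂ = I₁ cos²(27°) = 0.09549 · 0.7939 I₀ = 0.07581 I₀.
Transmitted fraction = 0.07581.

≈ 0.0758 I₀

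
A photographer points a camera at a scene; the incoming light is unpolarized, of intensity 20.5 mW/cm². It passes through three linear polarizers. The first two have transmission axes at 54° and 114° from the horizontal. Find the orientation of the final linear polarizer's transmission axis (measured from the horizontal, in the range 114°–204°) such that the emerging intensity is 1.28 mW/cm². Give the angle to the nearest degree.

Unpolarized light through the first polarizer → I₁ = ½ I₀, now polarized at 54°.
I₂ = I₁ cos²(114° − 54°) = 0.5 I₀ · cos²(60°) = 0.125 I₀.
Target fraction: 1.28 / 20.5 mW/cm² = 0.06244 of I₀.
Need I₃/I₀ = 0.06244, so cos²(θ − 114°) = 0.06244 / 0.125 = 0.4995.
θ − 114° = arccos(√0.4995) = 45.0°, giving θ ≈ 114 + 45.0 = 159.0°.

θ ≈ 159°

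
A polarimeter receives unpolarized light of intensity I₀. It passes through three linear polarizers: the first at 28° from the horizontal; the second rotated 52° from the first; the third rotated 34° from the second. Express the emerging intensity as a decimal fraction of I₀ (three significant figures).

≈ 0.130 I₀

Unpolarized light through the first polarizer → I₁ = ½ I₀, now polarized at 28°.
I₂ = I₁ cos²(52°) = 0.5 · 0.379 I₀ = 0.1895 I₀.
I₃ = I₂ cos²(34°) = 0.1895 · 0.6873 I₀ = 0.1303 I₀.
Transmitted fraction = 0.1303.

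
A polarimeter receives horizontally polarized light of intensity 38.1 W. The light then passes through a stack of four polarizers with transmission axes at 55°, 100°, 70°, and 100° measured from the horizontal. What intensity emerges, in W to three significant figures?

I ≈ 3.53 W

By Malus's law, I₁ = 38.1 W · cos²(55°) = 12.53 W.
I₂ = I₁ · cos²(45°) = 12.53 · 0.5 = 6.267 W.
I₃ = I₂ · cos²(30°) = 6.267 · 0.75 = 4.7 W.
I₄ = I₃ · cos²(30°) = 4.7 · 0.75 = 3.525 W.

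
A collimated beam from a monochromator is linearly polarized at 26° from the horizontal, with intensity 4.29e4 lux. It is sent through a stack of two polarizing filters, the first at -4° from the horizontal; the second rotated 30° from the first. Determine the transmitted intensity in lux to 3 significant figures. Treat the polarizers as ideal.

I ≈ 2.41e4 lux

I₁ = 4.29e4 lux · cos²(30°) = 3.218e+04 lux.
I₂ = I₁ · cos²(30°) = 3.218e+04 · 0.75 = 2.413e+04 lux.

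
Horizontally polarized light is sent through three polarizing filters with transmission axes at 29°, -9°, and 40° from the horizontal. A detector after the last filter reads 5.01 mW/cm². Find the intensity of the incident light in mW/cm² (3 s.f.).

I₁ = I₀ cos²(29° − 0°) = I₀ cos²(29°) = 0.765 I₀.
I₂ = I₁ cos²(-9° − 29°) = 0.765 I₀ · cos²(38°) = 0.475 I₀.
I₃ = I₂ cos²(40° + 9°) = 0.475 I₀ · cos²(49°) = 0.2045 I₀.
So 5.01 mW/cm² = 0.2045 I₀, giving I₀ = 5.01/0.2045 = 24.5 mW/cm².

I₀ ≈ 24.5 mW/cm²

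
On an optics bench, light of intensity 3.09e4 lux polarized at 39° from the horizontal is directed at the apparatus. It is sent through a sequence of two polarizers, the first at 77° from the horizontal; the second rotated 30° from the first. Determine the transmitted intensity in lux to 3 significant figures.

I ≈ 1.44e4 lux

By Malus's law, I₁ = 3.09e4 lux · cos²(38°) = 1.919e+04 lux.
I₂ = I₁ · cos²(30°) = 1.919e+04 · 0.75 = 1.439e+04 lux.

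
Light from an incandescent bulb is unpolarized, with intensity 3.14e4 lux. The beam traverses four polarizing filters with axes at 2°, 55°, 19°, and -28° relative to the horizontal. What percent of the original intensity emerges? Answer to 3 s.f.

Unpolarized light through the first polarizer → I₁ = 3.14e4 lux/2 = 1.57e+04 lux, polarized at 2°.
I₂ = I₁ · cos²(53°) = 1.57e+04 · 0.3622 = 5686 lux.
I₃ = I₂ · cos²(36°) = 5686 · 0.6545 = 3722 lux.
I₄ = I₃ · cos²(47°) = 3722 · 0.4651 = 1731 lux.
That is 5.513% of the incident intensity.

≈ 5.51%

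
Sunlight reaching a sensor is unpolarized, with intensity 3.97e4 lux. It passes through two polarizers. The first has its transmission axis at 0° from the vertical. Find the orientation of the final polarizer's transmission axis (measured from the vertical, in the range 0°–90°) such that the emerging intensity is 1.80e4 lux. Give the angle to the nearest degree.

Unpolarized light through the first polarizer → I₁ = ½ I₀, now polarized at 0°.
Target fraction: 1.80e4 / 3.97e4 lux = 0.4534 of I₀.
Need I₂/I₀ = 0.4534, so cos²(θ − 0°) = 0.4534 / 0.5 = 0.9068.
θ − 0° = arccos(√0.9068) = 17.8°, giving θ ≈ 0 + 17.8 = 17.8°.

θ ≈ 18°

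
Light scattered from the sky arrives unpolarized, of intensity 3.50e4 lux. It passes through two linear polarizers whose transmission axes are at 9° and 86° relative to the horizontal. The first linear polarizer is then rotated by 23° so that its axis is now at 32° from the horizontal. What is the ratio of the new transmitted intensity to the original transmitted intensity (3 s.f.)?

Before rotation:
Unpolarized light through the first polarizer → I₁ = ½ I₀, now polarized at 9°.
I₂ = I₁ cos²(86° − 9°) = 0.5 I₀ · cos²(77°) = 0.0253 I₀.
After rotation:
Unpolarized light through the first polarizer → I₁ = ½ I₀, now polarized at 32°.
I₂ = I₁ cos²(86° − 32°) = 0.5 I₀ · cos²(54°) = 0.1727 I₀.
Ratio = 0.1727 / 0.0253 = 6.827.

I_new/I_old ≈ 6.83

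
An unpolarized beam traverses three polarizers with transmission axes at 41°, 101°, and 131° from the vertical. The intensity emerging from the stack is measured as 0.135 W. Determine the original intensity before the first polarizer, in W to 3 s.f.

Unpolarized light through the first polarizer → I₁ = ½ I₀, now polarized at 41°.
I₂ = I₁ cos²(101° − 41°) = 0.5 I₀ · cos²(60°) = 0.125 I₀.
I₃ = I₂ cos²(131° − 101°) = 0.125 I₀ · cos²(30°) = 0.09375 I₀.
So 0.135 W = 0.09375 I₀, giving I₀ = 0.135/0.09375 = 1.44 W.

I₀ ≈ 1.44 W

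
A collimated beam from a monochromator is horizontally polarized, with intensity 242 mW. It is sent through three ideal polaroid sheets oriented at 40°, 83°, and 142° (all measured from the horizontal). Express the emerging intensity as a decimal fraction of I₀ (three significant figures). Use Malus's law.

I/I₀ ≈ 0.0833

By Malus's law, I₁ = 242 mW · cos²(40°) = 142 mW.
I₂ = I₁ · cos²(43°) = 142 · 0.5349 = 75.96 mW.
I₃ = I₂ · cos²(59°) = 75.96 · 0.2653 = 20.15 mW.
Transmitted fraction = 0.08326.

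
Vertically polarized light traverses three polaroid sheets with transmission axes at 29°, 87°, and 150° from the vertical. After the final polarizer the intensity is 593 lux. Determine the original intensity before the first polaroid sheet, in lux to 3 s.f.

I₁ = I₀ cos²(29° − 0°) = I₀ cos²(29°) = 0.765 I₀.
I₂ = I₁ cos²(87° − 29°) = 0.765 I₀ · cos²(58°) = 0.2148 I₀.
I₃ = I₂ cos²(150° − 87°) = 0.2148 I₀ · cos²(63°) = 0.04427 I₀.
So 593 lux = 0.04427 I₀, giving I₀ = 593/0.04427 = 1.339e+04 lux.

I₀ ≈ 1.34e4 lux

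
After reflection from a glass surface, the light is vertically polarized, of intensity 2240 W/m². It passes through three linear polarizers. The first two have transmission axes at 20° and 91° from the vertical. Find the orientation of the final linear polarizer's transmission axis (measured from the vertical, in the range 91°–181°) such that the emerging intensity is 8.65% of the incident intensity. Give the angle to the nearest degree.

θ ≈ 107°

I₁ = I₀ cos²(20° − 0°) = I₀ cos²(20°) = 0.883 I₀.
I₂ = I₁ cos²(91° − 20°) = 0.883 I₀ · cos²(71°) = 0.0936 I₀.
Need I₃/I₀ = 0.0865, so cos²(θ − 91°) = 0.0865 / 0.0936 = 0.9242.
θ − 91° = arccos(√0.9242) = 16.0°, giving θ ≈ 91 + 16.0 = 107.0°.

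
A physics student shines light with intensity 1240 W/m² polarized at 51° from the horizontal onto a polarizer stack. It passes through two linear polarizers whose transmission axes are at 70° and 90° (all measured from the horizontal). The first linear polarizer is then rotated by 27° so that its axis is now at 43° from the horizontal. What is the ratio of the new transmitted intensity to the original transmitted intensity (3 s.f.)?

I_new/I_old ≈ 0.578

Before rotation:
I₁ = I₀ cos²(70° − 51°) = I₀ cos²(19°) = 0.894 I₀.
I₂ = I₁ cos²(90° − 70°) = 0.894 I₀ · cos²(20°) = 0.7894 I₀.
After rotation:
I₁ = I₀ cos²(43° − 51°) = I₀ cos²(8°) = 0.9806 I₀.
I₂ = I₁ cos²(90° − 43°) = 0.9806 I₀ · cos²(47°) = 0.4561 I₀.
Ratio = 0.4561 / 0.7894 = 0.5778.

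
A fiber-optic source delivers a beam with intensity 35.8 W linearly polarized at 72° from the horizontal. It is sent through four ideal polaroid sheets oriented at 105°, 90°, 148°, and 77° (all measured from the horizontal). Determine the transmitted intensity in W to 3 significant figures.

By Malus's law, I₁ = 35.8 W · cos²(33°) = 25.18 W.
I₂ = I₁ · cos²(15°) = 25.18 · 0.933 = 23.49 W.
I₃ = I₂ · cos²(58°) = 23.49 · 0.2808 = 6.597 W.
I₄ = I₃ · cos²(71°) = 6.597 · 0.106 = 0.6993 W.

I ≈ 0.699 W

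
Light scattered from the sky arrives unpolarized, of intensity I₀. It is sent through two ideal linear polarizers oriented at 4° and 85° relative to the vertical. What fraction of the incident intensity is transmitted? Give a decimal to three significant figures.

Unpolarized light through the first polarizer → I₁ = ½ I₀, now polarized at 4°.
I₂ = I₁ cos²(85° − 4°) = 0.5 I₀ · cos²(81°) = 0.01224 I₀.
Transmitted fraction = 0.01224.

≈ 0.0122 I₀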